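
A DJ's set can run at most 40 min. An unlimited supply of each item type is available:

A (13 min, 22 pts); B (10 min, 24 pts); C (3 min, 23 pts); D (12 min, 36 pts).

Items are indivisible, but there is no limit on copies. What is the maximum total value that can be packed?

Best value-per-unit is C at 23/3, and filling with it alone uses duration 13×3=39. No mix of the others beats 13×23 = 299.

299 pts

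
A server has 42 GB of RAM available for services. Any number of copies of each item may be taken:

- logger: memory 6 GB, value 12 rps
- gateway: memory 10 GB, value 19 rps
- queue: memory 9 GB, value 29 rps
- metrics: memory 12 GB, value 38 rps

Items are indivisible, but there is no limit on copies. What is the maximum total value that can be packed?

134 rps

Best value-per-unit is queue at 29/9; filling with it alone gives 4×29 = 116.
Optimal mix: 2×queue + 2×metrics → memory 42, value 134.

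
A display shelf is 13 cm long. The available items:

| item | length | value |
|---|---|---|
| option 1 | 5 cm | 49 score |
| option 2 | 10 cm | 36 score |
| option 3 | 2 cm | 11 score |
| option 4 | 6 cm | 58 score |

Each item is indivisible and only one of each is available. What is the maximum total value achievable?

118 score

This is a 0/1 knapsack; check combinations near the capacity.
- option 1+option 3+option 4: length 5+2+6=13, value 49+11+58=118
- option 1+option 4: length 5+6=11, value 49+58=107
- option 3+option 4: length 2+6=8, value 11+58=69
Best: 118 score.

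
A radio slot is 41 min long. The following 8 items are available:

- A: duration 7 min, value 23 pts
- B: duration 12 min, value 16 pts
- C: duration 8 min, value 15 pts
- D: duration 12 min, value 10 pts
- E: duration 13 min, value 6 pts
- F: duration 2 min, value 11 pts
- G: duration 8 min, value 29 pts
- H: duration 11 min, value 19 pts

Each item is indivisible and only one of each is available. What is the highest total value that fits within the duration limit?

Check high-value combinations within 41 min:
- A+B+F+G+H: duration 7+12+2+8+11=40, value 23+16+11+29+19=98
- A+C+F+G+H: duration 7+8+2+8+11=36, value 23+15+11+29+19=97
- A+B+C+F+G: duration 7+12+8+2+8=37, value 23+16+15+11+29=94
- A+D+F+G+H: duration 7+12+2+8+11=40, value 23+10+11+29+19=92
Best: 98 pts.

98 pts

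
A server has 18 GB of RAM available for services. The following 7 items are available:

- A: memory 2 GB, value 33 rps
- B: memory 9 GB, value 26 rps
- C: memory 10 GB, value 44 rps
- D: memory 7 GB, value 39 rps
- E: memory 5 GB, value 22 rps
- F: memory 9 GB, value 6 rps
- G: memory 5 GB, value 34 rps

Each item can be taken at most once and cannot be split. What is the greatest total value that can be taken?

Check high-value combinations within 18 GB:
- A+C+G: memory 2+10+5=17, value 33+44+34=111
- A+D+G: memory 2+7+5=14, value 33+39+34=106
- A+C+E: memory 2+10+5=17, value 33+44+22=99
Best: 111 rps.

111 rps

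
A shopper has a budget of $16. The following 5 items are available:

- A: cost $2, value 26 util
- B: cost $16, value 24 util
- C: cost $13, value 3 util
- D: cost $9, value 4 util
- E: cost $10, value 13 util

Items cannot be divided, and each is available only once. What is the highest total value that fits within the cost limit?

This is a 0/1 knapsack; check combinations near the capacity.
- A+E: cost 2+10=12, value 26+13=39
- A+D: cost 2+9=11, value 26+4=30
- A+C: cost 2+13=15, value 26+3=29
- A: cost 2, value 26
- B: cost 16, value 24
Best: 39 util.

39 util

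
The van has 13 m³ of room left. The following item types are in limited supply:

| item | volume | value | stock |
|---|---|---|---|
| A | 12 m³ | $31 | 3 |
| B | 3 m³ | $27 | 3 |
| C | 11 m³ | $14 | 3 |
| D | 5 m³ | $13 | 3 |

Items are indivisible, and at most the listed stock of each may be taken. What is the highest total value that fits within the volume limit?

Best selections within volume 13 and stock limits:
- 3×B: volume 9, value 81
- 2×B + 1×D: volume 11, value 67
- 2×B: volume 6, value 54
- 1×B + 2×D: volume 13, value 53
Best: $81.

$81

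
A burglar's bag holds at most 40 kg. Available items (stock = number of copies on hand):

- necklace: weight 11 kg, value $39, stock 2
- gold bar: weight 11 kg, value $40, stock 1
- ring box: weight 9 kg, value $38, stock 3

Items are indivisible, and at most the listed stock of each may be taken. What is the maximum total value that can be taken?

Best selections within weight 40 and stock limits:
- 1×necklace + 1×gold bar + 2×ring box: weight 40, value 155
- 1×gold bar + 3×ring box: weight 38, value 154
- 2×necklace + 2×ring box: weight 40, value 154
- 1×necklace + 3×ring box: weight 38, value 153
Best: $155.

$155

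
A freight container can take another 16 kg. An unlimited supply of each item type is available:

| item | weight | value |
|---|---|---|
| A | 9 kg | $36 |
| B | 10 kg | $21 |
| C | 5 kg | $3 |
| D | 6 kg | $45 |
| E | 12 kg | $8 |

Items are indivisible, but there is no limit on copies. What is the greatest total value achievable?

$90

Best value-per-unit is D at 45/6, and filling with it alone uses weight 2×6=12. No mix of the others beats 2×45 = 90.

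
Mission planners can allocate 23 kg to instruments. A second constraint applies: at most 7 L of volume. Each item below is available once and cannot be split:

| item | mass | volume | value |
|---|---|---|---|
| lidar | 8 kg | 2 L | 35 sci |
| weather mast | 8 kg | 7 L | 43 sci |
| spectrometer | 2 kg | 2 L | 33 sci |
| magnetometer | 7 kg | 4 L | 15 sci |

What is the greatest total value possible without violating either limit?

Feasible sets respecting both limits:
- lidar+spectrometer: mass 10, volume 4, value 68
- lidar+magnetometer: mass 15, volume 6, value 50
- spectrometer+magnetometer: mass 9, volume 6, value 48
Best: 68 sci.

68 sci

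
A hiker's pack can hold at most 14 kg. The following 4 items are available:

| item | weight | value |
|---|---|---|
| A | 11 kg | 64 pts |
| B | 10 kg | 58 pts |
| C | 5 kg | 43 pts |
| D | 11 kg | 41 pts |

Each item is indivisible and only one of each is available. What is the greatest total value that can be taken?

Check high-value combinations within 14 kg:
- A: weight 11, value 64
- B: weight 10, value 58
- C: weight 5, value 43
- D: weight 11, value 41
Best: 64 pts.

64 pts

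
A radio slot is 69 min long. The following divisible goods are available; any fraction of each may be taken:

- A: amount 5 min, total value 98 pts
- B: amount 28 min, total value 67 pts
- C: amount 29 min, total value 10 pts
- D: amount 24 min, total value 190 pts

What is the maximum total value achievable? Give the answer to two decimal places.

Take in order of value per unit:
- A (98/5 per unit): all 5 → value 98, running total 98.00
- D (190/24 per unit): all 24 → value 190, running total 288.00
- B (67/28 per unit): all 28 → value 67, running total 355.00
- C (10/29 per unit): 12 of 29 → value 12×10/29 = 4.1379, running total 359.14
Total 359.14.

359.14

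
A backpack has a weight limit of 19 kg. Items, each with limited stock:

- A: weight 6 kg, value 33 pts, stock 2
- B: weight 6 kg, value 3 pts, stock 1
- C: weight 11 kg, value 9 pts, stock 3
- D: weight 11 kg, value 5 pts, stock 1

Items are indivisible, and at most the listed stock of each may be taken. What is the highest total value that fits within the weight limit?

Best selections within weight 19 and stock limits:
- 2×A + 1×B: weight 18, value 69
- 2×A: weight 12, value 66
Best: 69 pts.

69 pts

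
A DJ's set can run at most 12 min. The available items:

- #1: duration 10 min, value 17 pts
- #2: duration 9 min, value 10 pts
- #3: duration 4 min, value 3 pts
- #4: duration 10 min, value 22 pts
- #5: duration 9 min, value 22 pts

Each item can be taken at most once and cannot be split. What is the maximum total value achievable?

Check high-value combinations within 12 min:
- #5: duration 9, value 22
- #4: duration 10, value 22
- #1: duration 10, value 17
Best: 22 pts.

22 pts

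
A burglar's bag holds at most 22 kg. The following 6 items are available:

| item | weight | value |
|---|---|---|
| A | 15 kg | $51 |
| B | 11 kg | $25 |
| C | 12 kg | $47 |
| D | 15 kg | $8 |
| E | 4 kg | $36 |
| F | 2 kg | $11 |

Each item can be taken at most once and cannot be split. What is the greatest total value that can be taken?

$98

Check high-value combinations within 22 kg:
- A+E+F: weight 15+4+2=21, value 51+36+11=98
- C+E+F: weight 12+4+2=18, value 47+36+11=94
- A+E: weight 15+4=19, value 51+36=87
- C+E: weight 12+4=16, value 47+36=83
- B+E+F: weight 11+4+2=17, value 25+36+11=72
Best: $98.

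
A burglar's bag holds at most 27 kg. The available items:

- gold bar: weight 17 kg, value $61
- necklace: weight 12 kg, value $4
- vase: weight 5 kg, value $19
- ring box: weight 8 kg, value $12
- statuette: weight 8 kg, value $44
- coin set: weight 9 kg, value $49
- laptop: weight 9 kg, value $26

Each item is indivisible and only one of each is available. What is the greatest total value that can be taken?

$119

Check high-value combinations within 27 kg:
- statuette+coin set+laptop: weight 8+9+9=26, value 44+49+26=119
- vase+statuette+coin set: weight 5+8+9=22, value 19+44+49=112
- gold bar+coin set: weight 17+9=26, value 61+49=110
- gold bar+statuette: weight 17+8=25, value 61+44=105
- ring box+statuette+coin set: weight 8+8+9=25, value 12+44+49=105
Best: $119.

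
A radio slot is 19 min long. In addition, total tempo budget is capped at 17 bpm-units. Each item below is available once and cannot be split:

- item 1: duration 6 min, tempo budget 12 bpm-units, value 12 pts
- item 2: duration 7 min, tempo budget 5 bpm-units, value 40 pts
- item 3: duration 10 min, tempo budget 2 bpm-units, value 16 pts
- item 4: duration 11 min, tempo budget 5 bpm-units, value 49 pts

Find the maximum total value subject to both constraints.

89 pts

Feasible sets respecting both limits:
- item 2+item 4: duration 18, tempo budget 10, value 89
- item 1+item 4: duration 17, tempo budget 17, value 61
- item 2+item 3: duration 17, tempo budget 7, value 56
- item 1+item 2: duration 13, tempo budget 17, value 52
Best: 89 pts.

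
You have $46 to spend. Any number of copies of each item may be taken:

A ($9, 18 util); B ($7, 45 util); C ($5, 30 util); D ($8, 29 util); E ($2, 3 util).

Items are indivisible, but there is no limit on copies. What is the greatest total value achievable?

Best value-per-unit is B at 45/7; filling with it alone gives 6×45 = 270.
Optimal mix: 5×B + 2×C → cost 45, value 285.

285 util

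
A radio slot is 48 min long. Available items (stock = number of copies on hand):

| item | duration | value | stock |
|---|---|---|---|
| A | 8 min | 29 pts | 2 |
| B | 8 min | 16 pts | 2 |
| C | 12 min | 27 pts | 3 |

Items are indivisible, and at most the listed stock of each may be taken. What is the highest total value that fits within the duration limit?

128 pts

Best selections within duration 48 and stock limits:
- 2×A + 1×B + 2×C: duration 48, value 128
- 2×A + 2×B + 1×C: duration 44, value 117
- 1×A + 2×B + 2×C: duration 48, value 115
- 2×A + 2×C: duration 40, value 112
Best: 128 pts.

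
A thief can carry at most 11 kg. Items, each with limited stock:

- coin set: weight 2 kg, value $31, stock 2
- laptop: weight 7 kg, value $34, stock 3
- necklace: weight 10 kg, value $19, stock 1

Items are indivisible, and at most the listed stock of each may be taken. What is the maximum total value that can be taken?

Best selections within weight 11 and stock limits:
- 2×coin set + 1×laptop: weight 11, value 96
- 1×coin set + 1×laptop: weight 9, value 65
Best: $96.

$96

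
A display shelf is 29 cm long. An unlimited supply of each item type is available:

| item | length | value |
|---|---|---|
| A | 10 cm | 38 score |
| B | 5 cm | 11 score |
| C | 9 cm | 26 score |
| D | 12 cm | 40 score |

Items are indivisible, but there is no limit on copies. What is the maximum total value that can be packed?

Best value-per-unit is A at 38/10; filling with it alone gives 2×38 = 76.
Optimal mix: 2×A + 1×C → length 29, value 102.

102 score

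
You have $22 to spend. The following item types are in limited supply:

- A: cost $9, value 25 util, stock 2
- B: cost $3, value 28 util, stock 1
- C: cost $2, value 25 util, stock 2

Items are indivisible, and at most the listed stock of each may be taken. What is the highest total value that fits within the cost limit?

103 util

Best selections within cost 22 and stock limits:
- 1×A + 1×B + 2×C: cost 16, value 103
- 2×A + 2×C: cost 22, value 100
- 1×B + 2×C: cost 7, value 78
Best: 103 util.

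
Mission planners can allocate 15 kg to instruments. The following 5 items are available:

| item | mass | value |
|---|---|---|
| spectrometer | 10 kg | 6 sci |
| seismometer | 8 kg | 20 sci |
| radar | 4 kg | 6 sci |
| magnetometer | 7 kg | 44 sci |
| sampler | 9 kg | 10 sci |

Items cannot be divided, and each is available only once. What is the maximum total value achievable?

Check high-value combinations within 15 kg:
- seismometer+magnetometer: mass 8+7=15, value 20+44=64
- radar+magnetometer: mass 4+7=11, value 6+44=50
- magnetometer: mass 7, value 44
Best: 64 sci.

64 sci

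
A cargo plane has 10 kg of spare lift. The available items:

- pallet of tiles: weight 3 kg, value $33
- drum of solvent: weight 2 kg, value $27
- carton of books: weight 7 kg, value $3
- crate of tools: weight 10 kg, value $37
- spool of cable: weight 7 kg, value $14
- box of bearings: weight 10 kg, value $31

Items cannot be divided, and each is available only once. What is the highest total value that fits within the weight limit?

Check high-value combinations within 10 kg:
- pallet of tiles+drum of solvent: weight 3+2=5, value 33+27=60
- pallet of tiles+spool of cable: weight 3+7=10, value 33+14=47
- drum of solvent+spool of cable: weight 2+7=9, value 27+14=41
Best: $60.

$60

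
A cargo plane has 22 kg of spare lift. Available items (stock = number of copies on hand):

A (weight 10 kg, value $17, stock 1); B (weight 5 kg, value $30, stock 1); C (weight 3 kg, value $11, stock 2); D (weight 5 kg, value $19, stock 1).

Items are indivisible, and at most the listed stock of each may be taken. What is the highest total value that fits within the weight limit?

Top feasible selections:
- 1×B + 2×C + 1×D: weight 16, value 71
- 1×A + 1×B + 2×C: weight 21, value 69
- 1×A + 1×B + 1×D: weight 20, value 66
Best: $71.

$71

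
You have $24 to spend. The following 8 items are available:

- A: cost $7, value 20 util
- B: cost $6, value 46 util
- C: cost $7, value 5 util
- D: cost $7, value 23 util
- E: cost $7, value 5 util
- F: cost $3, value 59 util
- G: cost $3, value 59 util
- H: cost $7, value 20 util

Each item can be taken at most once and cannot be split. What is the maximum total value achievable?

This is a 0/1 knapsack; check combinations near the capacity.
- B+D+F+G: cost 6+7+3+3=19, value 46+23+59+59=187
- A+B+F+G: cost 7+6+3+3=19, value 20+46+59+59=184
- B+F+G+H: cost 6+3+3+7=19, value 46+59+59+20=184
- B+C+F+G: cost 6+7+3+3=19, value 46+5+59+59=169
- B+E+F+G: cost 6+7+3+3=19, value 46+5+59+59=169
Best: 187 util.

187 util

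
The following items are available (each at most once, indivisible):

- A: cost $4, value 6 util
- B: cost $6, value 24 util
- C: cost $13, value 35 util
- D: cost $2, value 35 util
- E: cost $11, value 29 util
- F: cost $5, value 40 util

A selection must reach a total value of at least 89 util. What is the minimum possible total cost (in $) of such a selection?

13

Subsets with value ≥ 89, sorted by total cost:
- B+D+F: cost 13, value 99
- A+B+D+F: cost 17, value 105
- D+E+F: cost 18, value 104
Minimum cost: 13 $.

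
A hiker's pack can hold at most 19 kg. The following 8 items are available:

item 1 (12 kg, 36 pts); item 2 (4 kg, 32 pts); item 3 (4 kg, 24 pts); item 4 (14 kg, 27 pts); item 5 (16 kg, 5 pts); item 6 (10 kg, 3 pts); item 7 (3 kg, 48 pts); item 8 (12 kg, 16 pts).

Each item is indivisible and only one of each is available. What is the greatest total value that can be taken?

116 pts

Check high-value combinations within 19 kg:
- item 1+item 2+item 7: weight 12+4+3=19, value 36+32+48=116
- item 1+item 3+item 7: weight 12+4+3=19, value 36+24+48=108
- item 2+item 3+item 7: weight 4+4+3=11, value 32+24+48=104
- item 2+item 7+item 8: weight 4+3+12=19, value 32+48+16=96
- item 3+item 7+item 8: weight 4+3+12=19, value 24+48+16=88
Best: 116 pts.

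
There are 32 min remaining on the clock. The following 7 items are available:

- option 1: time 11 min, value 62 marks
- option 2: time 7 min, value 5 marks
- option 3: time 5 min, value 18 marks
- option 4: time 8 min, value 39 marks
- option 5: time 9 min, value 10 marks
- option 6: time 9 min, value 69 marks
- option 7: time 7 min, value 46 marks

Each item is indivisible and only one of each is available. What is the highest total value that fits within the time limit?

195 marks

Check high-value combinations within 32 min:
- option 1+option 3+option 6+option 7: time 11+5+9+7=32, value 62+18+69+46=195
- option 1+option 6+option 7: time 11+9+7=27, value 62+69+46=177
- option 3+option 4+option 6+option 7: time 5+8+9+7=29, value 18+39+69+46=172
- option 1+option 4+option 6: time 11+8+9=28, value 62+39+69=170
- option 1+option 3+option 4+option 7: time 11+5+8+7=31, value 62+18+39+46=165
Best: 195 marks.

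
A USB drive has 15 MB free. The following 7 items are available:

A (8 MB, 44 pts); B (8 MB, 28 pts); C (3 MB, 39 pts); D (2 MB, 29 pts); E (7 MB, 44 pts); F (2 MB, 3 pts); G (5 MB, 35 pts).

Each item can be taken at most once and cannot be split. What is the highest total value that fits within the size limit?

118 pts

Check high-value combinations within 15 MB:
- C+E+G: size 3+7+5=15, value 39+44+35=118
- C+D+E+F: size 3+2+7+2=14, value 39+29+44+3=115
- A+C+D+F: size 8+3+2+2=15, value 44+39+29+3=115
- C+D+E: size 3+2+7=12, value 39+29+44=112
- A+C+D: size 8+3+2=13, value 44+39+29=112
Best: 118 pts.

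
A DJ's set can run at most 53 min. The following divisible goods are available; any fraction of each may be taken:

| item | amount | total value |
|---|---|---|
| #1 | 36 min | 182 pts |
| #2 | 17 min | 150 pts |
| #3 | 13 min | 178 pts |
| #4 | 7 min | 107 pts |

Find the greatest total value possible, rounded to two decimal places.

Take in order of value per unit:
- #4 (107/7 per unit): all 7 → value 107, running total 107.00
- #3 (178/13 per unit): all 13 → value 178, running total 285.00
- #2 (150/17 per unit): all 17 → value 150, running total 435.00
- #1 (182/36 per unit): 16 of 36 → value 16×182/36 = 80.8889, running total 515.89
Total 515.89.

515.89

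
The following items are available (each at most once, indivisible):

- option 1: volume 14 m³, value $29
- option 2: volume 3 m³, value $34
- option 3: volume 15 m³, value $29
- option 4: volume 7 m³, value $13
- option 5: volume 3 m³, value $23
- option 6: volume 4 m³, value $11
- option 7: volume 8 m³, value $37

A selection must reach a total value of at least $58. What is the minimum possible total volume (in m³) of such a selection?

Subsets with value ≥ 58, sorted by total volume:
- option 2+option 5+option 6: volume 10, value 68
- option 2+option 7: volume 11, value 71
- option 5+option 7: volume 11, value 60
- option 2+option 4+option 5: volume 13, value 70
Minimum volume: 10 m³.

10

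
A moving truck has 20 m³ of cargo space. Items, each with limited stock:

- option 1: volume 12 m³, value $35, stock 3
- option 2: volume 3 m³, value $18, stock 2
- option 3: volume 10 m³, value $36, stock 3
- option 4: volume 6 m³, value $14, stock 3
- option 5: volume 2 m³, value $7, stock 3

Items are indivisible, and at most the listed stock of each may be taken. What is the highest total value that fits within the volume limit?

$86

Best selections within volume 20 and stock limits:
- 2×option 2 + 1×option 3 + 2×option 5: volume 20, value 86
- 2×option 2 + 1×option 3 + 1×option 5: volume 18, value 79
- 1×option 1 + 2×option 2 + 1×option 5: volume 20, value 78
Best: $86.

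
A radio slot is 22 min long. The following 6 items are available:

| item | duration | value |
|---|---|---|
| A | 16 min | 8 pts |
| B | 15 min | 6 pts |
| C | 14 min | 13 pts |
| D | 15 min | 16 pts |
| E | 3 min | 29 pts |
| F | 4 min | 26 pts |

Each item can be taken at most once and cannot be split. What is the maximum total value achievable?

71 pts

Check high-value combinations within 22 min:
- D+E+F: duration 15+3+4=22, value 16+29+26=71
- C+E+F: duration 14+3+4=21, value 13+29+26=68
- B+E+F: duration 15+3+4=22, value 6+29+26=61
- E+F: duration 3+4=7, value 29+26=55
- D+E: duration 15+3=18, value 16+29=45
Best: 71 pts.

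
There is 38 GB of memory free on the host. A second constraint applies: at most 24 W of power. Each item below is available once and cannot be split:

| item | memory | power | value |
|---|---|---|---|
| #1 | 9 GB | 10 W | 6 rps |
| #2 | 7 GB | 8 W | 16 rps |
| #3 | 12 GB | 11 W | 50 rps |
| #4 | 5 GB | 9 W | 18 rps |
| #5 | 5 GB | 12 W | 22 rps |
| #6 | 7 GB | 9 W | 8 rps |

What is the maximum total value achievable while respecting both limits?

72 rps

Feasible sets respecting both limits:
- #3+#5: memory 17, power 23, value 72
- #3+#4: memory 17, power 20, value 68
- #2+#3: memory 19, power 19, value 66
Best: 72 rps.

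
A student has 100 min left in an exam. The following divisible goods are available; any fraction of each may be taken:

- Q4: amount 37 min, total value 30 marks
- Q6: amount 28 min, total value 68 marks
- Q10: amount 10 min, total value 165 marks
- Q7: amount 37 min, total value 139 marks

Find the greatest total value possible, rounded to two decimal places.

392.27

Take in order of value per unit:
- Q10 (165/10 per unit): all 10 → value 165, running total 165.00
- Q7 (139/37 per unit): all 37 → value 139, running total 304.00
- Q6 (68/28 per unit): all 28 → value 68, running total 372.00
- Q4 (30/37 per unit): 25 of 37 → value 25×30/37 = 20.2703, running total 392.27
Total 392.27.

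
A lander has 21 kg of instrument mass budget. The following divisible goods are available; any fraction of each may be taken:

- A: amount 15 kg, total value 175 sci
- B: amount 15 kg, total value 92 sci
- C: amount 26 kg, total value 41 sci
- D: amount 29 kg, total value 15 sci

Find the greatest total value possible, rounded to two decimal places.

211.80

Take in order of value per unit:
- A (175/15 per unit): all 15 → value 175, running total 175.00
- B (92/15 per unit): 6 of 15 → value 6×92/15 = 36.8000, running total 211.80
Total 211.80.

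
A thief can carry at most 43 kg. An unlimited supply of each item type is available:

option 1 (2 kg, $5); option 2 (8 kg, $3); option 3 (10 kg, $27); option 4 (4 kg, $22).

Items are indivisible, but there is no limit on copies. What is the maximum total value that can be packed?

Best value-per-unit is option 4 at 22/4; filling with it alone gives 10×22 = 220.
Optimal mix: 1×option 1 + 10×option 4 → weight 42, value 225.

$225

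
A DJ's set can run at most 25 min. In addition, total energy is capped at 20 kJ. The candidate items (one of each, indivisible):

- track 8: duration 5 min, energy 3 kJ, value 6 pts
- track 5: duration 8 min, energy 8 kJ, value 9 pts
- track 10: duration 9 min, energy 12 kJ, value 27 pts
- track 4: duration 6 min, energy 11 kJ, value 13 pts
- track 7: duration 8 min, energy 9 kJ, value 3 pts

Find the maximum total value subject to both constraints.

Feasible sets respecting both limits:
- track 5+track 10: duration 17, energy 20, value 36
- track 8+track 10: duration 14, energy 15, value 33
- track 10: duration 9, energy 12, value 27
Best: 36 pts.

36 pts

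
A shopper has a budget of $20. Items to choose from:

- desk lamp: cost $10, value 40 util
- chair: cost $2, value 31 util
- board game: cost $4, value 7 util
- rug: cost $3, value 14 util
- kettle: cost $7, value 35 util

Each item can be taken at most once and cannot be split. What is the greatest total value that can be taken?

Check high-value combinations within $20:
- desk lamp+chair+kettle: cost 10+2+7=19, value 40+31+35=106
- desk lamp+chair+board game+rug: cost 10+2+4+3=19, value 40+31+7+14=92
- desk lamp+rug+kettle: cost 10+3+7=20, value 40+14+35=89
- chair+board game+rug+kettle: cost 2+4+3+7=16, value 31+7+14+35=87
Best: 106 util.

106 util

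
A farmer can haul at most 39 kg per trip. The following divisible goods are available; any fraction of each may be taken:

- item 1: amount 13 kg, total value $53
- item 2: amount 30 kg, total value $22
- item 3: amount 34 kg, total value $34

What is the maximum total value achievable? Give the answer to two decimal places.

79.00

Take in order of value per unit:
- item 1 (53/13 per unit): all 13 → value 53, running total 53.00
- item 3 (34/34 per unit): 26 of 34 → value 26×34/34 = 26.0000, running total 79.00
Total 79.00.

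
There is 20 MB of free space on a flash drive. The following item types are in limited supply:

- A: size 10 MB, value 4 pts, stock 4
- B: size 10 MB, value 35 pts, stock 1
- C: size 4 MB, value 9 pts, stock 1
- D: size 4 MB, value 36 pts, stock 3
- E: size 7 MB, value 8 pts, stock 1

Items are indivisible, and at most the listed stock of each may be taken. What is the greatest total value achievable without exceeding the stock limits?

117 pts

Top feasible selections:
- 1×C + 3×D: size 16, value 117
- 3×D + 1×E: size 19, value 116
- 3×D: size 12, value 108
Best: 117 pts.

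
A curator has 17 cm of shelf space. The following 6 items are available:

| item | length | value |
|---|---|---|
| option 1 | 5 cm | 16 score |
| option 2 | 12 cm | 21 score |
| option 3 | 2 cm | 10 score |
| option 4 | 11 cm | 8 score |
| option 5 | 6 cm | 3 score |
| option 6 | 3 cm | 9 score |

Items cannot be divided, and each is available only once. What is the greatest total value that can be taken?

40 score

Check high-value combinations within 17 cm:
- option 2+option 3+option 6: length 12+2+3=17, value 21+10+9=40
- option 1+option 3+option 5+option 6: length 5+2+6+3=16, value 16+10+3+9=38
- option 1+option 2: length 5+12=17, value 16+21=37
- option 1+option 3+option 6: length 5+2+3=10, value 16+10+9=35
Best: 40 score.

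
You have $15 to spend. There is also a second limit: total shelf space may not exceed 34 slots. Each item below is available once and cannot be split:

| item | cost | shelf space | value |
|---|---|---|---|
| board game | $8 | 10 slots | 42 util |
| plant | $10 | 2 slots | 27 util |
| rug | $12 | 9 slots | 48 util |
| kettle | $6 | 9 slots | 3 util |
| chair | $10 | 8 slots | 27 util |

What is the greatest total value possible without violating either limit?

Feasible sets respecting both limits:
- rug: cost 12, shelf space 9, value 48
- board game+kettle: cost 14, shelf space 19, value 45
- board game: cost 8, shelf space 10, value 42
Best: 48 util.

48 util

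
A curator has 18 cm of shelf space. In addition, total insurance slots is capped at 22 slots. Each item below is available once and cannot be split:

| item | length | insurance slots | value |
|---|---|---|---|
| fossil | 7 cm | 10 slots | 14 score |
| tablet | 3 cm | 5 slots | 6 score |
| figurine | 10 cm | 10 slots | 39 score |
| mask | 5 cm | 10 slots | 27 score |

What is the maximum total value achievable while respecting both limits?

Feasible sets respecting both limits:
- figurine+mask: length 15, insurance slots 20, value 66
- fossil+figurine: length 17, insurance slots 20, value 53
- tablet+figurine: length 13, insurance slots 15, value 45
Best: 66 score.

66 score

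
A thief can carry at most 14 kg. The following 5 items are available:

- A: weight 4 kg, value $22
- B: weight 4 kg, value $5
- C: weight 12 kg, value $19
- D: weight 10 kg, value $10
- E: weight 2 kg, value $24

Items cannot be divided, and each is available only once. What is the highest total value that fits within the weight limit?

$51

Check high-value combinations within 14 kg:
- A+B+E: weight 4+4+2=10, value 22+5+24=51
- A+E: weight 4+2=6, value 22+24=46
- C+E: weight 12+2=14, value 19+24=43
Best: $51.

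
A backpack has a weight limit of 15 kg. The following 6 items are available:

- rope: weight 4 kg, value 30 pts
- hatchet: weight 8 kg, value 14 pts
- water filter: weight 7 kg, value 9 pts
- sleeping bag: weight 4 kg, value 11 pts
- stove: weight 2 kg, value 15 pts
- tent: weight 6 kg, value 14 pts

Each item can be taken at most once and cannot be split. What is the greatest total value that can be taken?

59 pts

Check high-value combinations within 15 kg:
- rope+stove+tent: weight 4+2+6=12, value 30+15+14=59
- rope+hatchet+stove: weight 4+8+2=14, value 30+14+15=59
- rope+sleeping bag+stove: weight 4+4+2=10, value 30+11+15=56
- rope+sleeping bag+tent: weight 4+4+6=14, value 30+11+14=55
Best: 59 pts.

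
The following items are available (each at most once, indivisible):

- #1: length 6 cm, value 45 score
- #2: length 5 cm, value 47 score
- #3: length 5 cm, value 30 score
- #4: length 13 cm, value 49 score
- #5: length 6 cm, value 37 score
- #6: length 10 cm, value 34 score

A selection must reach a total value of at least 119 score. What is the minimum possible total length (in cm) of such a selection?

16

Subsets with value ≥ 119, sorted by total length:
- #1+#2+#3: length 16, value 122
- #1+#2+#5: length 17, value 129
- #1+#2+#6: length 21, value 126
Minimum length: 16 cm.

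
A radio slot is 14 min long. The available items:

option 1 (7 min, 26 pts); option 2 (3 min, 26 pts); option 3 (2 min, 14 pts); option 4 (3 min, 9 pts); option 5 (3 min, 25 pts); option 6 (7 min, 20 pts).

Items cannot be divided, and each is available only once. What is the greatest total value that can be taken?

77 pts

Check high-value combinations within 14 min:
- option 1+option 2+option 5: duration 7+3+3=13, value 26+26+25=77
- option 2+option 3+option 4+option 5: duration 3+2+3+3=11, value 26+14+9+25=74
- option 2+option 5+option 6: duration 3+3+7=13, value 26+25+20=71
Best: 77 pts.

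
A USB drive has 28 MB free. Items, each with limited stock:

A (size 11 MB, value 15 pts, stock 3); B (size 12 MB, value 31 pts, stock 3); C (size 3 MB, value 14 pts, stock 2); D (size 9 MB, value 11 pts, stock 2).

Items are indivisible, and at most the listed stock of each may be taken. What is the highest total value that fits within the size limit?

76 pts

Top feasible selections:
- 2×B + 1×C: size 27, value 76
- 1×B + 2×C + 1×D: size 27, value 70
- 2×B: size 24, value 62
Best: 76 pts.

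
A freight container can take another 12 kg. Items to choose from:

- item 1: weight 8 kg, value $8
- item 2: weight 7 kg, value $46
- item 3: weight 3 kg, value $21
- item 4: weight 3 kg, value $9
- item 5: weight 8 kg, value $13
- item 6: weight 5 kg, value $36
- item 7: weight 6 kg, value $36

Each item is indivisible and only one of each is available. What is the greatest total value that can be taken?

Check high-value combinations within 12 kg:
- item 2+item 6: weight 7+5=12, value 46+36=82
- item 6+item 7: weight 5+6=11, value 36+36=72
- item 2+item 3: weight 7+3=10, value 46+21=67
- item 3+item 4+item 6: weight 3+3+5=11, value 21+9+36=66
Best: $82.

$82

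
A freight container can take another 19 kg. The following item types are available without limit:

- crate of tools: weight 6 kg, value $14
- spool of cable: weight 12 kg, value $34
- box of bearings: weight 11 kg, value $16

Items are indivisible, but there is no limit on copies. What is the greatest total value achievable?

$48

Best value-per-unit is spool of cable at 34/12; filling with it alone gives 1×34 = 34.
Optimal mix: 1×crate of tools + 1×spool of cable → weight 18, value 48.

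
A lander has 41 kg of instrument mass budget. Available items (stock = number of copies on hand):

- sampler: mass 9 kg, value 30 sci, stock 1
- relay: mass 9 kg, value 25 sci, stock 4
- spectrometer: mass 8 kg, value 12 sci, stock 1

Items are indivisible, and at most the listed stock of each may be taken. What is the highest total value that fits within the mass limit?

Best selections within mass 41 and stock limits:
- 1×sampler + 3×relay: mass 36, value 105
- 4×relay: mass 36, value 100
Best: 105 sci.

105 sci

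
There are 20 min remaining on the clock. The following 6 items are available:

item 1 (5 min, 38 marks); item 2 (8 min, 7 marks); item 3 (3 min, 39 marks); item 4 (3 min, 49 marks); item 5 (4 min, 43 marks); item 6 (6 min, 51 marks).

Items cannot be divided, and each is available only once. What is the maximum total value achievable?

182 marks

Check high-value combinations within 20 min:
- item 3+item 4+item 5+item 6: time 3+3+4+6=16, value 39+49+43+51=182
- item 1+item 4+item 5+item 6: time 5+3+4+6=18, value 38+49+43+51=181
- item 1+item 3+item 4+item 6: time 5+3+3+6=17, value 38+39+49+51=177
- item 1+item 3+item 5+item 6: time 5+3+4+6=18, value 38+39+43+51=171
- item 1+item 3+item 4+item 5: time 5+3+3+4=15, value 38+39+49+43=169
Best: 182 marks.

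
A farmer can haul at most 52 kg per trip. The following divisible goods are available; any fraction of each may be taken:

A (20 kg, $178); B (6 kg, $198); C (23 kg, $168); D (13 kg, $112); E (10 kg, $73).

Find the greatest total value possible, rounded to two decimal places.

Take in order of value per unit:
- B (198/6 per unit): all 6 → value 198, running total 198.00
- A (178/20 per unit): all 20 → value 178, running total 376.00
- D (112/13 per unit): all 13 → value 112, running total 488.00
- C (168/23 per unit): 13 of 23 → value 13×168/23 = 94.9565, running total 582.96
Total 582.96.

582.96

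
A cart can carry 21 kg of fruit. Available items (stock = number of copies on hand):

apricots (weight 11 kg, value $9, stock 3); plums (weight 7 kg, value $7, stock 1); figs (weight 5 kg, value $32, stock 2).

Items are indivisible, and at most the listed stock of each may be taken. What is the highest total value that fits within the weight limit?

Best selections within weight 21 and stock limits:
- 1×apricots + 2×figs: weight 21, value 73
- 1×plums + 2×figs: weight 17, value 71
- 2×figs: weight 10, value 64
Best: $73.

$73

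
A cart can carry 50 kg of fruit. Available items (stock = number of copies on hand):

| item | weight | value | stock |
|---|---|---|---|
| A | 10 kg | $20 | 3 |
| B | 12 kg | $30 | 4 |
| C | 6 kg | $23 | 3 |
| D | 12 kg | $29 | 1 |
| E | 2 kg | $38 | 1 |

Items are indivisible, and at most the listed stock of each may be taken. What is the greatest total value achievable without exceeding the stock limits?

$174

Top feasible selections:
- 3×B + 2×C + 1×E: weight 50, value 174
- 2×B + 2×C + 1×D + 1×E: weight 50, value 173
Best: $174.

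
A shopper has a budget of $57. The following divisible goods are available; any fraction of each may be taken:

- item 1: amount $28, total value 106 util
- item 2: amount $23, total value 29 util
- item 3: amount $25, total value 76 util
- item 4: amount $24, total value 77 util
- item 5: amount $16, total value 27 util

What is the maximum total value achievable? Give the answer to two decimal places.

Take in order of value per unit:
- item 1 (106/28 per unit): all 28 → value 106, running total 106.00
- item 4 (77/24 per unit): all 24 → value 77, running total 183.00
- item 3 (76/25 per unit): 5 of 25 → value 5×76/25 = 15.2000, running total 198.20
Total 198.20.

198.20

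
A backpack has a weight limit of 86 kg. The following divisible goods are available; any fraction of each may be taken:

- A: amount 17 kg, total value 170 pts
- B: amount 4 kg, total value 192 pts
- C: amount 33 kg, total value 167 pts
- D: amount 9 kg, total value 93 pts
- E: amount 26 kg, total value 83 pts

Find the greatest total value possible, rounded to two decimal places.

Take in order of value per unit:
- B (192/4 per unit): all 4 → value 192, running total 192.00
- D (93/9 per unit): all 9 → value 93, running total 285.00
- A (170/17 per unit): all 17 → value 170, running total 455.00
- C (167/33 per unit): all 33 → value 167, running total 622.00
- E (83/26 per unit): 23 of 26 → value 23×83/26 = 73.4231, running total 695.42
Total 695.42.

695.42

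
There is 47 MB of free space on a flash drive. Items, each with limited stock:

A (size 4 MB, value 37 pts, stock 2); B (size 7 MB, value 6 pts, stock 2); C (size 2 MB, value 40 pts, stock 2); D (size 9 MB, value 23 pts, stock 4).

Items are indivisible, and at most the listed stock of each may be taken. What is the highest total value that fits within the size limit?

Best selections within size 47 and stock limits:
- 2×A + 1×B + 2×C + 3×D: size 46, value 229
- 2×A + 2×C + 3×D: size 39, value 223
- 2×A + 2×B + 2×C + 2×D: size 44, value 212
- 1×A + 2×C + 4×D: size 44, value 209
Best: 229 pts.

229 pts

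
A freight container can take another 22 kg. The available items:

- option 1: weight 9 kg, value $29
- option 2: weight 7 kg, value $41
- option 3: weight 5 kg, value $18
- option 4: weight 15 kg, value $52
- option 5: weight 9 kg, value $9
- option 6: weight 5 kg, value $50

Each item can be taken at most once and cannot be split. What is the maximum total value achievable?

$120

This is a 0/1 knapsack; check combinations near the capacity.
- option 1+option 2+option 6: weight 9+7+5=21, value 29+41+50=120
- option 2+option 3+option 6: weight 7+5+5=17, value 41+18+50=109
- option 4+option 6: weight 15+5=20, value 52+50=102
Best: $120.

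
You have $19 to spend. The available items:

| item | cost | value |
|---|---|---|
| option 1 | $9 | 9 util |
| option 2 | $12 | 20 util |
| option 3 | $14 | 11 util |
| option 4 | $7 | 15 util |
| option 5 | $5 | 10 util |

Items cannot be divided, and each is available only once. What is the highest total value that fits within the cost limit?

Check high-value combinations within $19:
- option 2+option 4: cost 12+7=19, value 20+15=35
- option 2+option 5: cost 12+5=17, value 20+10=30
- option 4+option 5: cost 7+5=12, value 15+10=25
- option 1+option 4: cost 9+7=16, value 9+15=24
- option 3+option 5: cost 14+5=19, value 11+10=21
Best: 35 util.

35 util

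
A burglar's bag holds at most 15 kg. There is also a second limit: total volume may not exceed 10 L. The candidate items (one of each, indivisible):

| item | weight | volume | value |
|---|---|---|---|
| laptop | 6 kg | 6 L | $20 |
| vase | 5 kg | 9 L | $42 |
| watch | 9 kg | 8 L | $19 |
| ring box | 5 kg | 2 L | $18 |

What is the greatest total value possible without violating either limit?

$42

Feasible sets respecting both limits:
- vase: weight 5, volume 9, value 42
- laptop+ring box: weight 11, volume 8, value 38
- watch+ring box: weight 14, volume 10, value 37
- laptop: weight 6, volume 6, value 20
Best: $42.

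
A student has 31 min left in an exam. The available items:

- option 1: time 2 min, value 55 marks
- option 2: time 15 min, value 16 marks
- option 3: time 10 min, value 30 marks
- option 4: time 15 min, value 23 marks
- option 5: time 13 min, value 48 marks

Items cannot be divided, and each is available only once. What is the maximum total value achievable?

Check high-value combinations within 31 min:
- option 1+option 3+option 5: time 2+10+13=25, value 55+30+48=133
- option 1+option 4+option 5: time 2+15+13=30, value 55+23+48=126
- option 1+option 2+option 5: time 2+15+13=30, value 55+16+48=119
- option 1+option 3+option 4: time 2+10+15=27, value 55+30+23=108
Best: 133 marks.

133 marks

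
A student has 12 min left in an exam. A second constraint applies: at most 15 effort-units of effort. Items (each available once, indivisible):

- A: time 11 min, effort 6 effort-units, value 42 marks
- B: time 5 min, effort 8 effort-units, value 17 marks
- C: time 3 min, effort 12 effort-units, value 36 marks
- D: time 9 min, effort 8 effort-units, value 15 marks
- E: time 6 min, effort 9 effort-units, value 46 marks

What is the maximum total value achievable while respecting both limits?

Feasible sets respecting both limits:
- E: time 6, effort 9, value 46
- A: time 11, effort 6, value 42
- C: time 3, effort 12, value 36
- B: time 5, effort 8, value 17
Best: 46 marks.

46 marks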